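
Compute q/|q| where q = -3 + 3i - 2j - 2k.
-0.5883 + 0.5883i - 0.3922j - 0.3922k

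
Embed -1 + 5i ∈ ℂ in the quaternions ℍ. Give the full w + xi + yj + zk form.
-1 + 5i + 0j + 0k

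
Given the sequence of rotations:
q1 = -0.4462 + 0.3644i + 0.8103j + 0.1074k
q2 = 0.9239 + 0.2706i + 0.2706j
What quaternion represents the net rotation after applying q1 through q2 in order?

q2 · q1 = -0.7301 + 0.245i + 0.5988j + 0.2199k
-0.7301 + 0.245i + 0.5988j + 0.2199k


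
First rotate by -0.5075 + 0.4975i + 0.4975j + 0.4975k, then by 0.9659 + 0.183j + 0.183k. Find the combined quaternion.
-0.6723 + 0.4805i + 0.4787j + 0.2966k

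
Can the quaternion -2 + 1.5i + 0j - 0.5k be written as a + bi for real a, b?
No. The quaternion -2 + 1.5i - 0.5k has j-coefficient y = 0 and k-coefficient z = -0.5, not both zero, so it does not lie in the complex subalgebra spanned by 1 and i.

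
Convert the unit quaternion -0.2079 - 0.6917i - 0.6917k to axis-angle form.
axis = (-√2/2, 0, -√2/2), θ = 204°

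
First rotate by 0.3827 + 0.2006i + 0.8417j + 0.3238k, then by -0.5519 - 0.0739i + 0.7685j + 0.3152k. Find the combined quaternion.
-0.9453 - 0.1555i - 0.0833j - 0.2744k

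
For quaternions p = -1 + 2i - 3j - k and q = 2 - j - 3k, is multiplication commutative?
No: pq = -8 + 12i + j - k ≠ -8 - 4i - 11j + 3k = qp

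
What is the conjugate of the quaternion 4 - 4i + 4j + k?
4 + 4i - 4j - k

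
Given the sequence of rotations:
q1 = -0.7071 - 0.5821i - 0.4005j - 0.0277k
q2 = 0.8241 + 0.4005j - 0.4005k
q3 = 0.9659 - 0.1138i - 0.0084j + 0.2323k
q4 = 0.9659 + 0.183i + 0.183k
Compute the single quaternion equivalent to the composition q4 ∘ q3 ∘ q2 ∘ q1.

q2 · q1 = -0.4334 - 0.6512i - 0.3801j + 0.4935k
q3 · q2 · q1 = -0.6106 - 0.4955i - 0.4586j + 0.4138k
q4 · q3 · q2 · q1 = -0.5748 - 0.5064i - 0.6094j + 0.204k
-0.5748 - 0.5064i - 0.6094j + 0.204k


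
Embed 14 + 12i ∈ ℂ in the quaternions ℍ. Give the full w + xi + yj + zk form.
14 + 12i + 0j + 0k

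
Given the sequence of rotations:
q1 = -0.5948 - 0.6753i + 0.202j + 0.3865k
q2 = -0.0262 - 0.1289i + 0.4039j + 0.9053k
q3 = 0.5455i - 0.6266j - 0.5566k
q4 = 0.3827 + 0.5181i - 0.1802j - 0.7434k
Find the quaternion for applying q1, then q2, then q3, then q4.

q2 · q1 = -0.5029 + 0.0676i - 0.8071j - 0.3019k
q3 · q2 · q1 = -0.7106 - 0.5344i + 0.4422j - 0.118k
q4 · q3 · q2 · q1 = -0.0031 - 0.2227i + 0.7557j + 0.6159k
-0.0031 - 0.2227i + 0.7557j + 0.6159k


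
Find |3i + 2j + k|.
√14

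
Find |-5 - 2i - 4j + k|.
√46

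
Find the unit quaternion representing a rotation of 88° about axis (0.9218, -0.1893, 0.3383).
0.7193 + 0.6403i - 0.1315j + 0.235k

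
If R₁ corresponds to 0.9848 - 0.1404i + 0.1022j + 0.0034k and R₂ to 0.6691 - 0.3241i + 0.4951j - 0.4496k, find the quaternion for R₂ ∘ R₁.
0.5644 - 0.3655i + 0.6202j - 0.4041k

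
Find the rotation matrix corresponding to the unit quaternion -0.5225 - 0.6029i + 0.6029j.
[[0.273, -0.727, -0.63], [-0.727, 0.273, -0.63], [0.63, 0.63, -0.454]]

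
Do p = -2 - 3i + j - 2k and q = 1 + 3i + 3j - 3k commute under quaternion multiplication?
No: pq = -2 - 6i - 20j - 8k ≠ -2 - 12i + 10j + 16k = qp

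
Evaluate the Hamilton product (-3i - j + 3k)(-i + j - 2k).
4 - i - 9j - 4k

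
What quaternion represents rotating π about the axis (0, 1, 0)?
j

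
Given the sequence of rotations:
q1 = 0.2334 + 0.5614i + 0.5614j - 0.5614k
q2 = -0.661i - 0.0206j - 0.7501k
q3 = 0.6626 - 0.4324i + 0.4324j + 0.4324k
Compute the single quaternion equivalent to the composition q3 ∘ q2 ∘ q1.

q2 · q1 = -0.0385 + 0.2784i - 0.797j - 0.5346k
q3 · q2 · q1 = 0.6707 + 0.3146i - 0.6555j - 0.1466k
0.6707 + 0.3146i - 0.6555j - 0.1466k


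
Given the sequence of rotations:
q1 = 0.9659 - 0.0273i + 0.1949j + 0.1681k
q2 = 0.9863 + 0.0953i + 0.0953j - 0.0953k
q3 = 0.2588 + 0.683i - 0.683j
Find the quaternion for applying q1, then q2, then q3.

q2 · q1 = 0.9527 + 0.0997i + 0.2709j + 0.0949k
q3 · q2 · q1 = 0.3635 + 0.6117i - 0.6454j + 0.2777k
0.3635 + 0.6117i - 0.6454j + 0.2777k


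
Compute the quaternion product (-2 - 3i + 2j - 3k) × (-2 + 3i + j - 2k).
5 - i - 21j + k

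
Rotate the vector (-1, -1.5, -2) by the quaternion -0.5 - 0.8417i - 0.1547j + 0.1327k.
(-1.369, 2.316, 0.107)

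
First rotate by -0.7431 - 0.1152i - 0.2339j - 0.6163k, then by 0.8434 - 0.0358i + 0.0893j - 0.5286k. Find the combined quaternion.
-0.9357 - 0.2492i - 0.2248j - 0.1083k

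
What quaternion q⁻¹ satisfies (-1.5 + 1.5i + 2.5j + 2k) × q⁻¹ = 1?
-0.1017 - 0.1017i - 0.1695j - 0.1356k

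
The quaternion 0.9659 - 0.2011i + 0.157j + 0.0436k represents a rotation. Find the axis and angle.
axis = (-0.777, 0.6066, 0.1685), θ = π/6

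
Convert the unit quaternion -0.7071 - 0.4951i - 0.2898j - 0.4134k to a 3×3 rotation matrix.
[[0.4902, -0.2977, 0.8192], [0.8716, 0.168, -0.4606], [-0.0005, 0.9398, 0.3418]]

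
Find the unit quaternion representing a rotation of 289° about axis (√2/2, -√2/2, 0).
-0.8141 + 0.4106i - 0.4106j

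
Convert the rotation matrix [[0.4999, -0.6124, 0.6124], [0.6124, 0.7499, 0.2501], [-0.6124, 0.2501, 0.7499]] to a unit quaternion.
0.866 + 0.3536j + 0.3536k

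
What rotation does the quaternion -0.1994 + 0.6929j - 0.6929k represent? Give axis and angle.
axis = (0, √2/2, -√2/2), θ = 203°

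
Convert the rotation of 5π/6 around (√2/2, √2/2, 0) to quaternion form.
0.2588 + 0.683i + 0.683j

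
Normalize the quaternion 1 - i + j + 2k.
0.378 - 0.378i + 0.378j + 0.7559k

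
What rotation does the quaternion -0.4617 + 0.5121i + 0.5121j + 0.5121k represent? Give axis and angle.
axis = (√3/3, √3/3, √3/3), θ = 235°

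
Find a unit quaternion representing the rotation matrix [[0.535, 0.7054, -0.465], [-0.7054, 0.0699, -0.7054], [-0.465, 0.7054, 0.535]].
0.7314 + 0.4822i - 0.4822k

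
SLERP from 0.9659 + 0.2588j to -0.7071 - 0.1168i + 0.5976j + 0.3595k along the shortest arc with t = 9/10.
0.7741 + 0.1088i - 0.526j - 0.335k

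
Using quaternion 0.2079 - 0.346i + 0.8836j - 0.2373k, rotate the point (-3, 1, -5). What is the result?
(-1.148, 4.156, 4.051)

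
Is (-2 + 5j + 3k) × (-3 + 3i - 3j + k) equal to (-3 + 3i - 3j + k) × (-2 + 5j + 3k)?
No: pq = 18 + 8i - 26k ≠ 18 - 20i - 18j + 4k = qp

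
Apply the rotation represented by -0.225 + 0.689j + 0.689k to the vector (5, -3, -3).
(-4.494, -4.55, -1.45)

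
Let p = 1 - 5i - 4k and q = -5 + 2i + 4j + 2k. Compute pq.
13 + 43i + 6j + 2k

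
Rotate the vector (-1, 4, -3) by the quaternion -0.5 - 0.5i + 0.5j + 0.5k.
(3, 1, 4)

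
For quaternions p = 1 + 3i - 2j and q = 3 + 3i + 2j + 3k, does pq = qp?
No: pq = -2 + 6i - 13j + 15k ≠ -2 + 18i + 5j - 9k = qp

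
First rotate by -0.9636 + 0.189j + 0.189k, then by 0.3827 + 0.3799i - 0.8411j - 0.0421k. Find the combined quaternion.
-0.2018 - 0.5171i + 0.811j + 0.1847k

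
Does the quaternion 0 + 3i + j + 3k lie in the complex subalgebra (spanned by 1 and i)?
No. The quaternion 3i + j + 3k has j-coefficient y = 1 and k-coefficient z = 3, not both zero, so it does not lie in the complex subalgebra spanned by 1 and i.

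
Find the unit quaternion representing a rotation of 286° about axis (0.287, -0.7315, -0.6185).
-0.7986 + 0.1727i - 0.4402j - 0.3722k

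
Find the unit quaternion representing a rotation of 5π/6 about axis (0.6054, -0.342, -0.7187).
0.2588 + 0.5848i - 0.3303j - 0.6942k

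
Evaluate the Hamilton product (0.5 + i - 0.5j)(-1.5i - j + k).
1 - 1.25i - 1.5j - 1.25k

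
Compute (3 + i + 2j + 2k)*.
3 - i - 2j - 2k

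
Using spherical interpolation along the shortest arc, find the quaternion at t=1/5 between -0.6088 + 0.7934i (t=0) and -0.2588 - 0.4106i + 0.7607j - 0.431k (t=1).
-0.4836 + 0.8402i - 0.2135j + 0.121k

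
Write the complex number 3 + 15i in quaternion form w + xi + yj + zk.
3 + 15i + 0j + 0k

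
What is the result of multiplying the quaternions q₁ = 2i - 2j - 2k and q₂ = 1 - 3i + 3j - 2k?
8 + 12i + 8j - 2k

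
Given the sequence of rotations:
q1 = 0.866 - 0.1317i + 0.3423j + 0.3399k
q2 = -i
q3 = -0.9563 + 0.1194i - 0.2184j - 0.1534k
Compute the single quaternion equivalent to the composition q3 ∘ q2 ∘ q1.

q2 · q1 = -0.1317 - 0.866i + 0.3399j - 0.3423k
q3 · q2 · q1 = 0.2511 + 0.9393i - 0.1226j + 0.199k
0.2511 + 0.9393i - 0.1226j + 0.199k


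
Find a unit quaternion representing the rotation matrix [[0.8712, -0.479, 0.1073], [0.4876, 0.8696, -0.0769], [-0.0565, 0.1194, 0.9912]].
0.9659 + 0.0508i + 0.0424j + 0.2502k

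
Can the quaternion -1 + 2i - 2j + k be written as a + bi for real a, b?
No. The quaternion -1 + 2i - 2j + k has j-coefficient y = -2 and k-coefficient z = 1, not both zero, so it does not lie in the complex subalgebra spanned by 1 and i.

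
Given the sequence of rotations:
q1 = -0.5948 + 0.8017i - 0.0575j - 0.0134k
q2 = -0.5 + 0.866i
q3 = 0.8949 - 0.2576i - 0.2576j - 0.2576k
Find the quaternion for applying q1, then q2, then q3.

q2 · q1 = -0.3969 - 0.9159i + 0.0404j - 0.0431k
q3 · q2 · q1 = -0.5918 - 0.6959i + 0.3632j - 0.1827k
-0.5918 - 0.6959i + 0.3632j - 0.1827k


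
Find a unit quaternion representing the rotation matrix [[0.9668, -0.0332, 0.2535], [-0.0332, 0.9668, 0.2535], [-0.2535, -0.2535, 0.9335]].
0.9832 - 0.1289i + 0.1289j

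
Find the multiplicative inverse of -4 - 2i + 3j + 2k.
-0.1212 + 0.0606i - 0.0909j - 0.0606k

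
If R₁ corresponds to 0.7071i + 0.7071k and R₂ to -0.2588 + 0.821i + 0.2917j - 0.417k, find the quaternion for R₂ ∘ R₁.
-0.2857 + 0.0233i - 0.8754j - 0.3893k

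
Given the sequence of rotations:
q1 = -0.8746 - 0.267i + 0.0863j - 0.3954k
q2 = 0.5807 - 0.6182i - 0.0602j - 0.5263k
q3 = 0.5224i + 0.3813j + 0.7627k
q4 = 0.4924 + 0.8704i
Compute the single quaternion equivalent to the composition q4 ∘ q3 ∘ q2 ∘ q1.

q2 · q1 = -0.8758 + 0.4549i - 0.0011j + 0.1613k
q3 · q2 · q1 = -0.3602 - 0.3952i - 0.0713j - 0.842k
q4 · q3 · q2 · q1 = 0.1666 - 0.5081i + 0.6978j - 0.4767k
0.1666 - 0.5081i + 0.6978j - 0.4767k


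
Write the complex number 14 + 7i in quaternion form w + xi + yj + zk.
14 + 7i + 0j + 0k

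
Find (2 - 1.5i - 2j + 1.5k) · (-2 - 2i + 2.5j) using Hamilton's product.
-2 - 4.75i + 6j - 10.75k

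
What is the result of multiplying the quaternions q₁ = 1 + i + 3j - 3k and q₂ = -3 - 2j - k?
-12i - 10j + 6k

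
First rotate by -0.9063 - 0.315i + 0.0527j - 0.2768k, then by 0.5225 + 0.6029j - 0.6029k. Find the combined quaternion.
-0.6722 - 0.2997i - 0.329j + 0.5917k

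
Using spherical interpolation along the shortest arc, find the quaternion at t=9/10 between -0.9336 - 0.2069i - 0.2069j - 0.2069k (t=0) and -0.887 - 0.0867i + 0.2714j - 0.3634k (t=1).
-0.9032 - 0.1004i + 0.2248j - 0.3516k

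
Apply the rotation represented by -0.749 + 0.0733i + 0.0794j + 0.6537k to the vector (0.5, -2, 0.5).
(-1.927, -0.646, 0.608)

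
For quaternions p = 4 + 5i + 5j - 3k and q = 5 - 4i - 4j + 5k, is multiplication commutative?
No: pq = 75 + 22i - 4j + 5k ≠ 75 - 4i + 22j + 5k = qp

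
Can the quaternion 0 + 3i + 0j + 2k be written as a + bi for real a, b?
No. The quaternion 3i + 2k has j-coefficient y = 0 and k-coefficient z = 2, not both zero, so it does not lie in the complex subalgebra spanned by 1 and i.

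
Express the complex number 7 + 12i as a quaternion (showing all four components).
7 + 12i + 0j + 0k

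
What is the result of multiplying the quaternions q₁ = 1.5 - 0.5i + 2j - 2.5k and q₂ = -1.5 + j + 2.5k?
2 + 8.25i - 0.25j + 7k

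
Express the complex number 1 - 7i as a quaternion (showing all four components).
1 - 7i + 0j + 0k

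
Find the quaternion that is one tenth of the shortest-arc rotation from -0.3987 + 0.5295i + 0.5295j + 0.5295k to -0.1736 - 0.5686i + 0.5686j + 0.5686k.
-0.3992 + 0.4279i + 0.5734j + 0.5734k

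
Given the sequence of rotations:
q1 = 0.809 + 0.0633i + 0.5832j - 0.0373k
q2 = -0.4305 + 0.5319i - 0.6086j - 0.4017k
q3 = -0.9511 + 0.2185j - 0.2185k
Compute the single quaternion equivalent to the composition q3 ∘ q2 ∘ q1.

q2 · q1 = -0.042 + 0.66i - 0.749j + 0.0398k
q3 · q2 · q1 = 0.2123 - 0.7827i + 0.559j - 0.1729k
0.2123 - 0.7827i + 0.559j - 0.1729k


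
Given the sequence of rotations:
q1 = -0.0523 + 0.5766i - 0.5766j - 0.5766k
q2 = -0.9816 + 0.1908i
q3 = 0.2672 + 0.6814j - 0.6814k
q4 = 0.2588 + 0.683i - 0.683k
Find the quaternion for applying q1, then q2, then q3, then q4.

q2 · q1 = -0.0587 - 0.576i + 0.676j + 0.456k
q3 · q2 · q1 = -0.1656 + 0.6174i + 0.5331j + 0.5543k
q4 · q3 · q2 · q1 = -0.086 + 0.4108i - 0.6623j + 0.6207k
-0.086 + 0.4108i - 0.6623j + 0.6207k


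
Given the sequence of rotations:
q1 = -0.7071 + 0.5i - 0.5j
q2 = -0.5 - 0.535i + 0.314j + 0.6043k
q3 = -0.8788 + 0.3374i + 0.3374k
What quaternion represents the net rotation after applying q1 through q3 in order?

q2 · q1 = 0.7781 + 0.4304i + 0.3301j - 0.3168k
q3 · q2 · q1 = -0.7221 - 0.2271i - 0.038j + 0.6523k
-0.7221 - 0.2271i - 0.038j + 0.6523k


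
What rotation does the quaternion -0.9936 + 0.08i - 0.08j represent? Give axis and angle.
axis = (√2/2, -√2/2, 0), θ = 347°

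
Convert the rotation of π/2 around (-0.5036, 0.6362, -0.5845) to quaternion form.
0.7071 - 0.3561i + 0.4499j - 0.4133k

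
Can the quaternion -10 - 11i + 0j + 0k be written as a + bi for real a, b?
Yes. The quaternion -10 - 11i has j- and k-coefficients y = z = 0, so it lies in the complex subalgebra spanned by 1 and i.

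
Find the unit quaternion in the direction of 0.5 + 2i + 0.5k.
0.2357 + 0.9428i + 0.2357k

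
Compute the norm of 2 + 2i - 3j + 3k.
√26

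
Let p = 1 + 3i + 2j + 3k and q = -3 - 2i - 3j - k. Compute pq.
12 - 4i - 12j - 15k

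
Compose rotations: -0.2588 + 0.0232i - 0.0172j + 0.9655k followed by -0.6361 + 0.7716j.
0.1779 + 0.7302i - 0.1887j - 0.6321k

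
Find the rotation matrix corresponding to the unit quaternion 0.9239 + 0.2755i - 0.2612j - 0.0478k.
[[0.859, -0.0556, -0.509], [-0.2322, 0.8436, -0.4841], [0.4563, 0.534, 0.7117]]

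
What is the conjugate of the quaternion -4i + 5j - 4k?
4i - 5j + 4k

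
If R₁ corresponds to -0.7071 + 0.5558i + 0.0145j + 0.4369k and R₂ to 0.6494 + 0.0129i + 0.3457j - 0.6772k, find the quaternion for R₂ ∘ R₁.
-0.1755 + 0.5127i - 0.6171j + 0.5706k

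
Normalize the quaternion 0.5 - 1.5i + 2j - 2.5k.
0.14 - 0.4201i + 0.5601j - 0.7001k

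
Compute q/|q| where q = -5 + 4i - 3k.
-0.7071 + 0.5657i - 0.4243k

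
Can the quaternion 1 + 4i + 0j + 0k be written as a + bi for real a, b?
Yes. The quaternion 1 + 4i has j- and k-coefficients y = z = 0, so it lies in the complex subalgebra spanned by 1 and i.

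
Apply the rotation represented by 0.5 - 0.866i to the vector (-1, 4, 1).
(-1, -1.134, -3.964)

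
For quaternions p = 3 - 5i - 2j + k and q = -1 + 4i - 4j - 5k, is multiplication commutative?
No: pq = 14 + 31i - 31j + 12k ≠ 14 + 3i + 11j - 44k = qp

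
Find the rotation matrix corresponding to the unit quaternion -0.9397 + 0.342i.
[[1, 0, 0], [0, 0.7661, 0.6428], [0, -0.6428, 0.7661]]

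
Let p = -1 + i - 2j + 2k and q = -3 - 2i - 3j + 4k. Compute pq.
-9 - 3i + j - 17k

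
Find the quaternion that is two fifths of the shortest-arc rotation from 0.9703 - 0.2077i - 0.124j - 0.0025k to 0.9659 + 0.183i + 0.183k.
0.993 - 0.0521i - 0.0761j + 0.0738k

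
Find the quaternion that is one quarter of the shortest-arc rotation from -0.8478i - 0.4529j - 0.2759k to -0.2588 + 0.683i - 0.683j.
0.0857 - 0.954i - 0.1627j - 0.2369k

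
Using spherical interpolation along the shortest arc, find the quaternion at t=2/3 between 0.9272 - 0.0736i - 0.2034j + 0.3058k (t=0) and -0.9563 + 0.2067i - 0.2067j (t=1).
0.9776 - 0.1672i + 0.0708j + 0.1064k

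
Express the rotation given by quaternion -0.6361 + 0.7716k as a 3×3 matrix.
[[-0.1907, 0.9816, 0], [-0.9816, -0.1907, 0], [0, 0, 1]]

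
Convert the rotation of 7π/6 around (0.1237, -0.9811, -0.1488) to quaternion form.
-0.2588 + 0.1195i - 0.9477j - 0.1437k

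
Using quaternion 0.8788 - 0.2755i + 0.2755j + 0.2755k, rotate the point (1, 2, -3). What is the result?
(-1.573, -0.183, -3.39)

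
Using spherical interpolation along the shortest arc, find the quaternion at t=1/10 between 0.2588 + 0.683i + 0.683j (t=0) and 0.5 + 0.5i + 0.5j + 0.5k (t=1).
0.2892 + 0.6758i + 0.6758j + 0.0533k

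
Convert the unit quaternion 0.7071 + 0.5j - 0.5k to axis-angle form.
axis = (0, √2/2, -√2/2), θ = π/2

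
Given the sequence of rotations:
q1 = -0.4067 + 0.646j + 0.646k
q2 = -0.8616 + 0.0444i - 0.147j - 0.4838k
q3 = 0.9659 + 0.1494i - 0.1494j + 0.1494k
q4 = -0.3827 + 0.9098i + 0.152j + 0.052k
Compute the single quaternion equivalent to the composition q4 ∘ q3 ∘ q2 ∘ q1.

q2 · q1 = 0.7579 + 0.1995i - 0.5255j - 0.3311k
q3 · q2 · q1 = 0.6732 + 0.4339i - 0.5415j - 0.2553k
q4 · q3 · q2 · q1 = -0.5568 + 0.4358i + 0.5644j - 0.4259k
-0.5568 + 0.4358i + 0.5644j - 0.4259k


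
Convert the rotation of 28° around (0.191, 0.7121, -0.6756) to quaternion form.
0.9703 + 0.0462i + 0.1723j - 0.1634k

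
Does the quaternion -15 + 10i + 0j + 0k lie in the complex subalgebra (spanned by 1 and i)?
Yes. The quaternion -15 + 10i has j- and k-coefficients y = z = 0, so it lies in the complex subalgebra spanned by 1 and i.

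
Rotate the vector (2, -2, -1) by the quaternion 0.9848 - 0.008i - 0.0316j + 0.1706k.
(2.616, -1.215, -0.826)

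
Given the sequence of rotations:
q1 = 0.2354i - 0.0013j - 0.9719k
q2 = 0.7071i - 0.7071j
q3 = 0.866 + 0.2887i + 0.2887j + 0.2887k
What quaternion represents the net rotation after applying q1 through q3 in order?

q2 · q1 = -0.1674 + 0.6872i + 0.6872j + 0.1655k
q3 · q2 · q1 = -0.5895 + 0.3962i + 0.6974j + 0.095k
-0.5895 + 0.3962i + 0.6974j + 0.095k


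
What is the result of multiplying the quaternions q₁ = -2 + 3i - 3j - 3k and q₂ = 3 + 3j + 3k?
12 + 9i - 24j - 6k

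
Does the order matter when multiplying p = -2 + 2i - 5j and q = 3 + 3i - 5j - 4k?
Yes: pq = -37 + 20i + 3j + 13k ≠ -37 - 20i - 13j + 3k = qp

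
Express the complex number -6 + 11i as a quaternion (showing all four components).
-6 + 11i + 0j + 0k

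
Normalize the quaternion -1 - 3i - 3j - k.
-0.2236 - 0.6708i - 0.6708j - 0.2236k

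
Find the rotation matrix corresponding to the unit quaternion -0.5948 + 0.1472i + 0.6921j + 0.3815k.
[[-0.2491, 0.6576, -0.711], [-0.2501, 0.6656, 0.7032], [0.9356, 0.353, -0.0013]]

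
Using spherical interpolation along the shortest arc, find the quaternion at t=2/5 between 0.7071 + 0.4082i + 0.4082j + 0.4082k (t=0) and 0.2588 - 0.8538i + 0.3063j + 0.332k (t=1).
0.6946 - 0.1599i + 0.4887j + 0.5031k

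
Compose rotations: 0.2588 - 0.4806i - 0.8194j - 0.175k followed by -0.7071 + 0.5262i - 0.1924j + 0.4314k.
-0.0123 + 0.8632i + 0.4144j - 0.2882k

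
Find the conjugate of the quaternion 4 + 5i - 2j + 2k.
4 - 5i + 2j - 2k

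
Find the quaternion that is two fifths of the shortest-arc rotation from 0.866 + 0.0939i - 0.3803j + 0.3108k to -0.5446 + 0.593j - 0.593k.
0.7588 + 0.0578i - 0.4797j + 0.4369k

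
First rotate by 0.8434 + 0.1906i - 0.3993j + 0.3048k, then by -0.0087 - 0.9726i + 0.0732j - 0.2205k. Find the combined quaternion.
0.2745 - 0.8877i + 0.3196j + 0.1858k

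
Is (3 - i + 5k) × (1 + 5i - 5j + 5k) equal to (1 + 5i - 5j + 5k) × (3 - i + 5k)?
No: pq = -17 + 39i + 15j + 25k ≠ -17 - 11i - 45j + 15k = qp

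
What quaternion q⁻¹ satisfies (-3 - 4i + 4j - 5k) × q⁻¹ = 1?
-0.0455 + 0.0606i - 0.0606j + 0.0758k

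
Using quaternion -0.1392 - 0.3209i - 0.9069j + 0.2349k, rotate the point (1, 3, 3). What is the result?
(1.492, 1.022, -3.966)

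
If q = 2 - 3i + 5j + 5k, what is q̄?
2 + 3i - 5j - 5k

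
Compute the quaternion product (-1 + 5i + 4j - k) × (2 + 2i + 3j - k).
-25 + 7i + 8j + 6k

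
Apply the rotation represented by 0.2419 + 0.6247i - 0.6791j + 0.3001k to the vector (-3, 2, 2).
(-1.587, 0.769, -3.727)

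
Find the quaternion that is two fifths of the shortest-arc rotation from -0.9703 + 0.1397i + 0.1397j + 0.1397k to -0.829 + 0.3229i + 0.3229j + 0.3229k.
-0.9272 + 0.2163i + 0.2163j + 0.2163k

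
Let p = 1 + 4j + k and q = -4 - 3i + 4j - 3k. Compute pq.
-17 - 19i - 15j + 5k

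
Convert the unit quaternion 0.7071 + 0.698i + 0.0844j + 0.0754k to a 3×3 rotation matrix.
[[0.9744, 0.0112, 0.2246], [0.2245, 0.0142, -0.9744], [-0.0141, 0.9998, 0.0113]]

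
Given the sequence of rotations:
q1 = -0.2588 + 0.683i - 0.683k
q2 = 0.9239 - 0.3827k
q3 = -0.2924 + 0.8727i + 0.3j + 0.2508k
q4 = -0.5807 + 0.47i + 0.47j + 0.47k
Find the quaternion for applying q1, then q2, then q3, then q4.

q2 · q1 = -0.5005 + 0.631i - 0.2614j - 0.532k
q3 · q2 · q1 = -0.1925 - 0.7153i + 0.5488j - 0.3874k
q4 · q3 · q2 · q1 = 0.3721 - 0.1151i - 0.5633j + 0.7286k
0.3721 - 0.1151i - 0.5633j + 0.7286k


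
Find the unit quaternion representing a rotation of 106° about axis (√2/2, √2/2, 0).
0.6018 + 0.5647i + 0.5647j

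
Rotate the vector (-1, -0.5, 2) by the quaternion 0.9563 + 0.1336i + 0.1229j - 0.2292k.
(-0.753, -0.648, 2.065)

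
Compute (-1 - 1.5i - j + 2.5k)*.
-1 + 1.5i + j - 2.5k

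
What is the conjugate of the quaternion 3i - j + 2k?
-3i + j - 2k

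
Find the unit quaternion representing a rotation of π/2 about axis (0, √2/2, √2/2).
0.7071 + 0.5j + 0.5k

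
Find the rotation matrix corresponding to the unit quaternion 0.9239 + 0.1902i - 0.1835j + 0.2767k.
[[0.7795, -0.5811, -0.2338], [0.4415, 0.7745, -0.453], [0.4443, 0.2499, 0.8603]]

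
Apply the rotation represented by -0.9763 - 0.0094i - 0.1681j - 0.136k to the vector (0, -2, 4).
(1.848, -1.816, 3.645)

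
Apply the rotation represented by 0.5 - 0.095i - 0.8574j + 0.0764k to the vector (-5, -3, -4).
(5.638, -3.963, -1.583)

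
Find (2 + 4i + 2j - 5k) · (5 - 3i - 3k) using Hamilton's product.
7 + 8i + 37j - 25k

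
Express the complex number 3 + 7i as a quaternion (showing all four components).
3 + 7i + 0j + 0k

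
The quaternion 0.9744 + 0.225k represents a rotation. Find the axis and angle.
axis = (0, 0, 1), θ = 26°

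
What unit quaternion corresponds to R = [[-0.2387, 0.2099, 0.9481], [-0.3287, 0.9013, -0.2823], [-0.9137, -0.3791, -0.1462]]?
0.6157 - 0.0393i + 0.756j - 0.2187k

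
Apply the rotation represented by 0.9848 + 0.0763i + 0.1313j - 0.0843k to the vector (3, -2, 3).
(3.219, -2.904, 1.791)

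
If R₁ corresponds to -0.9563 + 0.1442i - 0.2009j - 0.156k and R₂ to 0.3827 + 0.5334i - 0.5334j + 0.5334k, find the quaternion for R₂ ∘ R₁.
-0.4668 - 0.2645i + 0.5933j - 0.6k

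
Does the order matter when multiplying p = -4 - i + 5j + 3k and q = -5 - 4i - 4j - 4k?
Yes: pq = 48 + 13i - 25j + 25k ≠ 48 + 29i + 7j - 23k = qp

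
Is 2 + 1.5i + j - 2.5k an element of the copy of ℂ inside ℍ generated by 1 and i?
No. The quaternion 2 + 1.5i + j - 2.5k has j-coefficient y = 1 and k-coefficient z = -2.5, not both zero, so it does not lie in the complex subalgebra spanned by 1 and i.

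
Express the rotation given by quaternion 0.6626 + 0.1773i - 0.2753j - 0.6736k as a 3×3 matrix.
[[-0.0591, 0.795, -0.6037], [-0.9903, 0.0297, 0.1359], [0.126, 0.6058, 0.7855]]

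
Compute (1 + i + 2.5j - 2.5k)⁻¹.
0.069 - 0.069i - 0.1724j + 0.1724k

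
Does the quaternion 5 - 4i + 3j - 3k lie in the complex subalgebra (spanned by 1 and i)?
No. The quaternion 5 - 4i + 3j - 3k has j-coefficient y = 3 and k-coefficient z = -3, not both zero, so it does not lie in the complex subalgebra spanned by 1 and i.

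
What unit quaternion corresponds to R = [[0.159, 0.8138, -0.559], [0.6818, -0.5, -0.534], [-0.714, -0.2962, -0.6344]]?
0.0785 + 0.7572i + 0.4938j - 0.4203k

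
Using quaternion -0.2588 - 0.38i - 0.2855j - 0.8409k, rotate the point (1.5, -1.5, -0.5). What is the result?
(-0.932, 1.891, -0.552)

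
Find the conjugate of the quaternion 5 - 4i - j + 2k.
5 + 4i + j - 2k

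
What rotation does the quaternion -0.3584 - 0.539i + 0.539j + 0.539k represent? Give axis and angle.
axis = (-√3/3, √3/3, √3/3), θ = 222°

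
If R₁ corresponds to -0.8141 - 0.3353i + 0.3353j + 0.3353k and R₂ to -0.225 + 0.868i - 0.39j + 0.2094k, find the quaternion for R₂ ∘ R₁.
0.5348 - 0.8322i - 0.1192j - 0.0856k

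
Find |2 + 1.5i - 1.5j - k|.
3.082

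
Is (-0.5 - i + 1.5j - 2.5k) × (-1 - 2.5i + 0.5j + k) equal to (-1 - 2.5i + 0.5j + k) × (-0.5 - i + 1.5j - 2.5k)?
No: pq = -0.25 + 5i + 5.5j + 5.25k ≠ -0.25 - 0.5i - 9j - 1.25k = qp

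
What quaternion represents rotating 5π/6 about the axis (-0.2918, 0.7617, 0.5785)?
0.2588 - 0.2819i + 0.7357j + 0.5588k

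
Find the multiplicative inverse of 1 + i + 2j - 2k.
0.1 - 0.1i - 0.2j + 0.2k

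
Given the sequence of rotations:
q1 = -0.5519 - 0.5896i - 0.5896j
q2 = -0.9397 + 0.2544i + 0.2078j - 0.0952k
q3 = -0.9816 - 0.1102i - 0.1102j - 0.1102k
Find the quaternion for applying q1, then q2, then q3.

q2 · q1 = 0.7911 + 0.3575i + 0.4955j + 0.0251k
q3 · q2 · q1 = -0.6798 - 0.3863i - 0.6102j - 0.127k
-0.6798 - 0.3863i - 0.6102j - 0.127k


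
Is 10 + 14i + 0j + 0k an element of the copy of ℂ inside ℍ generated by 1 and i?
Yes. The quaternion 10 + 14i has j- and k-coefficients y = z = 0, so it lies in the complex subalgebra spanned by 1 and i.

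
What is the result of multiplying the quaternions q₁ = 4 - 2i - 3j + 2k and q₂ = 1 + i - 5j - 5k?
1 + 27i - 31j - 5k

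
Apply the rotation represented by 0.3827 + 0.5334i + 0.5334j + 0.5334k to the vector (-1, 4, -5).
(-4.105, -2.333, 4.439)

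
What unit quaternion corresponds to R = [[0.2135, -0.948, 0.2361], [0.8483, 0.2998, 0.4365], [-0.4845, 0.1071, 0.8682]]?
0.7716 - 0.1067i + 0.2335j + 0.582k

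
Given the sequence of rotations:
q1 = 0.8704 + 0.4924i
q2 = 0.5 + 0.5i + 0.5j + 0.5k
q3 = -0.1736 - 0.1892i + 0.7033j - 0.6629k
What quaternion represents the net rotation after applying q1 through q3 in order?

q2 · q1 = 0.189 + 0.6814i + 0.6814j + 0.189k
q3 · q2 · q1 = -0.2578 + 0.4306i - 0.4013j - 0.7662k
-0.2578 + 0.4306i - 0.4013j - 0.7662k


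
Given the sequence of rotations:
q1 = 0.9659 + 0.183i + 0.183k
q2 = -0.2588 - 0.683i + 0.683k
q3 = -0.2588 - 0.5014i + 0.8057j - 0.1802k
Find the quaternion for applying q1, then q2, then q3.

q2 · q1 = -0.25 - 0.7071i + 0.25j + 0.6123k
q3 · q2 · q1 = -0.3809 + 0.8467i + 0.1683j + 0.3309k
-0.3809 + 0.8467i + 0.1683j + 0.3309k


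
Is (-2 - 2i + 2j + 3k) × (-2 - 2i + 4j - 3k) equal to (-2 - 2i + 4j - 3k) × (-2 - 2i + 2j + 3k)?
No: pq = 1 - 10i - 24j - 4k ≠ 1 + 26i + 4k = qp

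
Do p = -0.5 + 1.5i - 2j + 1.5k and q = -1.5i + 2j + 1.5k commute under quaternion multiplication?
No: pq = 4 - 5.25i - 5.5j - 0.75k ≠ 4 + 6.75i + 3.5j - 0.75k = qp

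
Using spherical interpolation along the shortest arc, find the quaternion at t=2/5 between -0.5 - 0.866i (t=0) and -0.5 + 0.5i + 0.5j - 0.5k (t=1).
-0.1081 - 0.9191i - 0.2679j + 0.2679k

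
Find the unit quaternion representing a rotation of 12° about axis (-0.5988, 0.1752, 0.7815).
0.9945 - 0.0626i + 0.0183j + 0.0817k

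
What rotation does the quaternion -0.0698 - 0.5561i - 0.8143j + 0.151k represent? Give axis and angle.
axis = (-0.5575, -0.8163, 0.1514), θ = 188°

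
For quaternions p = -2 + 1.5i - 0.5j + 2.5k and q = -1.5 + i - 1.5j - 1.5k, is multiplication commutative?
No: pq = 4.5 + 0.25i + 8.5j - 2.5k ≠ 4.5 - 8.75i - j + k = qp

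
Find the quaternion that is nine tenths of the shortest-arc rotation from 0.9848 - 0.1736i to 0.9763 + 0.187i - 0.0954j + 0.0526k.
0.9836 + 0.1513i - 0.0863j + 0.0476k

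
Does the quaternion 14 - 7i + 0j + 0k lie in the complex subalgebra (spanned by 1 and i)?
Yes. The quaternion 14 - 7i has j- and k-coefficients y = z = 0, so it lies in the complex subalgebra spanned by 1 and i.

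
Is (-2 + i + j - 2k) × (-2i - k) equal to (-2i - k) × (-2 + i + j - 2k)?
No: pq = 3i + 5j + 4k ≠ 5i - 5j = qp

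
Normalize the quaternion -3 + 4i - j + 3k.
-0.5071 + 0.6761i - 0.169j + 0.5071k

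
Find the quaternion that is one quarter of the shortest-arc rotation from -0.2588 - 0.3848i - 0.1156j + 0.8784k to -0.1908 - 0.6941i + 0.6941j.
-0.2882 - 0.5666i + 0.1335j + 0.7603k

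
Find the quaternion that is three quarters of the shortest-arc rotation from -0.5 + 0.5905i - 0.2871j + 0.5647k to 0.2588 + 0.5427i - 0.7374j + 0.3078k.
0.0633 + 0.6077i - 0.6764j + 0.4113k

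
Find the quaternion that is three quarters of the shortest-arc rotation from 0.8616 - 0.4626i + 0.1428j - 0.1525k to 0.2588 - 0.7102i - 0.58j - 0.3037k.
0.4666 - 0.7156i - 0.4297j - 0.2925k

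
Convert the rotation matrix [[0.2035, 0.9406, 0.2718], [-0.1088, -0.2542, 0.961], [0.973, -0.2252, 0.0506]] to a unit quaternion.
-0.5 + 0.5931i + 0.3506j + 0.5247k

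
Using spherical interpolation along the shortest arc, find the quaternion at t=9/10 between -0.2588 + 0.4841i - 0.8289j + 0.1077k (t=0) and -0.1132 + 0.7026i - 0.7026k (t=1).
-0.1422 + 0.7338i - 0.1101j - 0.6552k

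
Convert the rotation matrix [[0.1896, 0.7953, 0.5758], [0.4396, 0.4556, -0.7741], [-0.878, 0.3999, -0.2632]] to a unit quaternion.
0.5878 + 0.4993i + 0.6183j - 0.1513k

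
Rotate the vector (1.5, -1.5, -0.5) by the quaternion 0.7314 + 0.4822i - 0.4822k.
(-0.023, -0.81, -2.023)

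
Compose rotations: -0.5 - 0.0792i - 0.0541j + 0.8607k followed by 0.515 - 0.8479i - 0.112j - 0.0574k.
-0.2813 + 0.2837i + 0.7625j + 0.509k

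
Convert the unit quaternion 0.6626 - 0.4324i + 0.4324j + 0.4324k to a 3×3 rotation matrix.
[[0.2521, -0.947, 0.1991], [0.1991, 0.2521, 0.947], [-0.947, -0.1991, 0.2521]]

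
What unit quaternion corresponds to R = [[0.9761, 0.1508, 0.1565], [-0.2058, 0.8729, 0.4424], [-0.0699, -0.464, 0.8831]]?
0.9659 - 0.2346i + 0.0586j - 0.0923k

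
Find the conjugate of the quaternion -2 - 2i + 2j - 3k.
-2 + 2i - 2j + 3k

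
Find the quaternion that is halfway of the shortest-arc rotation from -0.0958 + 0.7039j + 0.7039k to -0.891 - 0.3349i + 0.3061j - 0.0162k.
-0.6145 - 0.2085i + 0.6289j + 0.4282k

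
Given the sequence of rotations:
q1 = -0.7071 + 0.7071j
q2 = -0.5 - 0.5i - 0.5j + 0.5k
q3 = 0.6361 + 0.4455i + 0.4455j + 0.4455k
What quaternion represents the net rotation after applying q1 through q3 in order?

q2 · q1 = 0.7071 - 0.7071k
q3 · q2 · q1 = 0.7648 + 0.63j - 0.1348k
0.7648 + 0.63j - 0.1348k


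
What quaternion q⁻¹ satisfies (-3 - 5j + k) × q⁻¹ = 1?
-0.0857 + 0.1429j - 0.0286k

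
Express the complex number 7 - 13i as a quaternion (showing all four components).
7 - 13i + 0j + 0k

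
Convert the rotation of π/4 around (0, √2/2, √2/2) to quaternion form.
0.9239 + 0.2706j + 0.2706k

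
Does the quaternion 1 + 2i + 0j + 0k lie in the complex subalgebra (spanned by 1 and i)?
Yes. The quaternion 1 + 2i has j- and k-coefficients y = z = 0, so it lies in the complex subalgebra spanned by 1 and i.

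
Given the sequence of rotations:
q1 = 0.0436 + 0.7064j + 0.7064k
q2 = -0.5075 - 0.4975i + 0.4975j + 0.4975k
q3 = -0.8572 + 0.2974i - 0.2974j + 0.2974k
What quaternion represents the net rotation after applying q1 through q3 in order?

q2 · q1 = -0.725 - 0.0217i + 0.0146j - 0.6882k
q3 · q2 · q1 = 0.8369 + 0.0033i + 0.4013j + 0.3722k
0.8369 + 0.0033i + 0.4013j + 0.3722k


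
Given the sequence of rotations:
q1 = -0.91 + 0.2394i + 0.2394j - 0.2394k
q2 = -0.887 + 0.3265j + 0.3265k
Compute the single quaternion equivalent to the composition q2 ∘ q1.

q2 · q1 = 0.8072 - 0.3687i - 0.4313j - 0.1629k
0.8072 - 0.3687i - 0.4313j - 0.1629k


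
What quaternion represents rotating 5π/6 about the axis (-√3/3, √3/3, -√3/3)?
0.2588 - 0.5577i + 0.5577j - 0.5577k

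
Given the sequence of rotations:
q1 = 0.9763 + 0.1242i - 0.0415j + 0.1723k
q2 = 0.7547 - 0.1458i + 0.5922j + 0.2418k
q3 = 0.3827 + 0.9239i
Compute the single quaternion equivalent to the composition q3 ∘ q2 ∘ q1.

q2 · q1 = 0.7378 + 0.0635i + 0.602j + 0.2986k
q3 · q2 · q1 = 0.2237 + 0.706i - 0.0455j + 0.6705k
0.2237 + 0.706i - 0.0455j + 0.6705k


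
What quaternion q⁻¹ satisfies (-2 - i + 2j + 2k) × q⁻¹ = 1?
-0.1538 + 0.0769i - 0.1538j - 0.1538k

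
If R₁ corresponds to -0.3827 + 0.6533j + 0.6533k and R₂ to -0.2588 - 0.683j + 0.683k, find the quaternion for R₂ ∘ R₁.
0.099 - 0.8924i + 0.0923j - 0.4305k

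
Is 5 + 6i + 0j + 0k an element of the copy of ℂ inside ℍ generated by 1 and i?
Yes. The quaternion 5 + 6i has j- and k-coefficients y = z = 0, so it lies in the complex subalgebra spanned by 1 and i.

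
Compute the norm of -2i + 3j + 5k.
√38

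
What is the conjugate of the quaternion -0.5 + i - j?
-0.5 - i + j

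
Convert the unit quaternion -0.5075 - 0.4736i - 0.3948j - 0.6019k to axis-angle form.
axis = (-0.5496, -0.4582, -0.6985), θ = 241°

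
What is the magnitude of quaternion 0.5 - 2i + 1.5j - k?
2.739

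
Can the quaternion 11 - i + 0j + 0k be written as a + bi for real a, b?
Yes. The quaternion 11 - i has j- and k-coefficients y = z = 0, so it lies in the complex subalgebra spanned by 1 and i.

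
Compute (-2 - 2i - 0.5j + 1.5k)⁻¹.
-0.1905 + 0.1905i + 0.0476j - 0.1429k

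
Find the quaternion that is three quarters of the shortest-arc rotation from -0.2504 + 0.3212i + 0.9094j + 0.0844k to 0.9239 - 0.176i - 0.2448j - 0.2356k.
-0.8238 + 0.2377i + 0.4671j + 0.2161k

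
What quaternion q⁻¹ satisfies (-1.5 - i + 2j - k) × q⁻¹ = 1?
-0.1818 + 0.1212i - 0.2424j + 0.1212k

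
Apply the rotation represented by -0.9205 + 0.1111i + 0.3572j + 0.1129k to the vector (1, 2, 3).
(-0.604, 2.627, 2.595)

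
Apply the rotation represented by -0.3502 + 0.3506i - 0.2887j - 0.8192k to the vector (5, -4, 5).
(-1.301, 7.802, -1.856)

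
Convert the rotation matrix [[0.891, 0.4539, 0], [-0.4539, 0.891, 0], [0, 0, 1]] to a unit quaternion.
0.9724 - 0.2334k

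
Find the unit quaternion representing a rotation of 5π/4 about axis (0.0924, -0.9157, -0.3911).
-0.3827 + 0.0854i - 0.846j - 0.3613k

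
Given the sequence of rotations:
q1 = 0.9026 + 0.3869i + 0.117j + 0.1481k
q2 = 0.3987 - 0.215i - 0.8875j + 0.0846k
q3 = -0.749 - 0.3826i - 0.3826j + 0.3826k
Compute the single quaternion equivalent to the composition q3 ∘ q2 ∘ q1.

q2 · q1 = 0.5344 - 0.1811i - 0.6898j + 0.4536k
q3 · q2 · q1 = -0.907 + 0.0216i + 0.4165j + 0.0593k
-0.907 + 0.0216i + 0.4165j + 0.0593k


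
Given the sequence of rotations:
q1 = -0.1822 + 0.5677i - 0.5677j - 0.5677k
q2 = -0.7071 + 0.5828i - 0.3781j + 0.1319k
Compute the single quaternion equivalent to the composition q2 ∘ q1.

q2 · q1 = -0.3418 - 0.2181i + 0.876j + 0.2612k
-0.3418 - 0.2181i + 0.876j + 0.2612k


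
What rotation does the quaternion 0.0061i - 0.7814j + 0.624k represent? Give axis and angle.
axis = (0.0061, -0.7814, 0.624), θ = π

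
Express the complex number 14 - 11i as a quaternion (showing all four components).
14 - 11i + 0j + 0k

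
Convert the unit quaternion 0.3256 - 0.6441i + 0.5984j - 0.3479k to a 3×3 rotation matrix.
[[0.0418, -0.5443, 0.8378], [-0.9974, -0.0718, 0.0031], [0.0585, -0.8358, -0.5459]]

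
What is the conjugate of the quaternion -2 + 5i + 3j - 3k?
-2 - 5i - 3j + 3k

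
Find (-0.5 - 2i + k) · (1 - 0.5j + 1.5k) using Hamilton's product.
-2 - 1.5i + 3.25j + 1.25k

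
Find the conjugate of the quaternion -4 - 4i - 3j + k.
-4 + 4i + 3j - k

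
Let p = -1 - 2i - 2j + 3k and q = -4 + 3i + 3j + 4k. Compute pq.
4 - 12i + 22j - 16k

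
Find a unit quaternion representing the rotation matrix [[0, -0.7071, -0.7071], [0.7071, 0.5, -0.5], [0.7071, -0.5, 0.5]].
0.7071 - 0.5j + 0.5k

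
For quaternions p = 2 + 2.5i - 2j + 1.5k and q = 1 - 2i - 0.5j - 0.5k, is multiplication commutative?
No: pq = 6.75 + 0.25i - 4.75j - 4.75k ≠ 6.75 - 3.25i - 1.25j + 5.75k = qp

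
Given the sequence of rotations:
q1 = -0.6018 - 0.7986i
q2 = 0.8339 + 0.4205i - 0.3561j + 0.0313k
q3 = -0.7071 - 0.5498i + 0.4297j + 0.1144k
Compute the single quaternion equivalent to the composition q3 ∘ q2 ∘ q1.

q2 · q1 = -0.166 - 0.919i + 0.1893j - 0.3032k
q3 · q2 · q1 = -0.4345 + 0.5892i - 0.477j + 0.4862k
-0.4345 + 0.5892i - 0.477j + 0.4862k


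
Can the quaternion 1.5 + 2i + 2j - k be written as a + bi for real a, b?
No. The quaternion 1.5 + 2i + 2j - k has j-coefficient y = 2 and k-coefficient z = -1, not both zero, so it does not lie in the complex subalgebra spanned by 1 and i.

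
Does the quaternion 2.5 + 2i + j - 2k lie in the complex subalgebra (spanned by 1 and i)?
No. The quaternion 2.5 + 2i + j - 2k has j-coefficient y = 1 and k-coefficient z = -2, not both zero, so it does not lie in the complex subalgebra spanned by 1 and i.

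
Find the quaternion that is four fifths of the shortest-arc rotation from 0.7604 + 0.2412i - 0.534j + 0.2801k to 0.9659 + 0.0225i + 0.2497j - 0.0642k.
0.9933 + 0.0749i + 0.0876j + 0.0105k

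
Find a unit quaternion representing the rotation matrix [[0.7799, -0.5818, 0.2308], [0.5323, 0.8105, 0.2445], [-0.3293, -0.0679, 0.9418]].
0.9397 - 0.0831i + 0.149j + 0.2964k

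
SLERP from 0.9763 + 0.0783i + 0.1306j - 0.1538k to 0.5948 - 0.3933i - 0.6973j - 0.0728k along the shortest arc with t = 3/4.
0.784 - 0.2994i - 0.5333j - 0.1063k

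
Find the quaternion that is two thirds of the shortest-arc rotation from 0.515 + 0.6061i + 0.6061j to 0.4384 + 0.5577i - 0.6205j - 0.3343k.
0.5885 + 0.7265i - 0.2288j - 0.2711k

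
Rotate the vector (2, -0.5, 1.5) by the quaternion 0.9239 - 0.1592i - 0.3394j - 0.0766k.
(0.487, -0.016, 2.503)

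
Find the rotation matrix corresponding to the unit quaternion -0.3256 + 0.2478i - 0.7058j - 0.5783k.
[[-0.6652, -0.7264, 0.173], [0.0268, 0.2083, 0.9777], [-0.7462, 0.655, -0.1191]]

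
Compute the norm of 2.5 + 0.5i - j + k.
2.915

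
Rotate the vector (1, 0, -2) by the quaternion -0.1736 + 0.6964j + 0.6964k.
(-0.456, -2.182, 0.182)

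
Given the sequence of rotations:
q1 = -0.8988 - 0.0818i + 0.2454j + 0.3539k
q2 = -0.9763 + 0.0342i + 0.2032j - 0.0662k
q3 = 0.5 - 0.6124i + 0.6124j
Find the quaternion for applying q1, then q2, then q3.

q2 · q1 = 0.8539 + 0.1373i - 0.4289j - 0.261k
q3 · q2 · q1 = 0.7737 - 0.6141i + 0.1486j + 0.0481k
0.7737 - 0.6141i + 0.1486j + 0.0481k


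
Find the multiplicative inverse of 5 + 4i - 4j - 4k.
0.0685 - 0.0548i + 0.0548j + 0.0548k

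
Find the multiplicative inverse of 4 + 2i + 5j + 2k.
0.0816 - 0.0408i - 0.102j - 0.0408k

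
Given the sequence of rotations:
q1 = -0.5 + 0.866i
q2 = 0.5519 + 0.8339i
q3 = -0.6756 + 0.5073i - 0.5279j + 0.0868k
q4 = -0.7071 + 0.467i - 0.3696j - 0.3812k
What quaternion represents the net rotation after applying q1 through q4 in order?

q2 · q1 = -0.9981 + 0.061i
q3 · q2 · q1 = 0.6434 - 0.5475i + 0.5322j - 0.0544k
q4 · q3 · q2 · q1 = -0.0233 + 0.9106i - 0.38j - 0.1606k
-0.0233 + 0.9106i - 0.38j - 0.1606k
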